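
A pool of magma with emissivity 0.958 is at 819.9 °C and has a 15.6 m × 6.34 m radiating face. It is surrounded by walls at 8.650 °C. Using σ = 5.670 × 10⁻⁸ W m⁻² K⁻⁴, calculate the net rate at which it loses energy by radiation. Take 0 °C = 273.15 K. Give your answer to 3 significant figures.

T = 819.9 °C + 273.15 = 1093.05 K.
Surroundings: T = 8.650 °C + 273.15 = 281.800 K.
Area A = 15.6 × 6.34 = 98.904 m².
Net radiated power P_net = εσA(T⁴ − T₀⁴) = 0.958×5.670×10⁻⁸×98.904×(1093.05⁴ − 281.800⁴).
T⁴ − T₀⁴ = 1.42745×10¹² − 6.30615×10⁹ = 1.42114×10¹² K⁴, so P_net = 7.63×10⁶ W.

Net loss ≈ 7.63×10⁶ W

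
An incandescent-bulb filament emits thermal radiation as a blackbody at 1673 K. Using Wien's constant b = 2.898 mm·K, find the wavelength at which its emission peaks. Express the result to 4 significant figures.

λ_max ≈ 1.732 μm

Wien's displacement law: λ_max = b/T = (2.898×10⁻³ m·K)/(1673 K) = 1.7322×10⁻⁶ m.
That is 1.732 μm, in the infrared range.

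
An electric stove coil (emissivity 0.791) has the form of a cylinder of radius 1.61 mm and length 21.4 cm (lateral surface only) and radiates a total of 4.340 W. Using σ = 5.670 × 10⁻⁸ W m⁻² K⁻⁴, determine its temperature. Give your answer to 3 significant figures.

T ≈ 460 K

Lateral area A = 2πrL = 2π×1.61×10⁻³×0.214 = 2.16481×10⁻³ m².
P = εσAT⁴ ⇒ T = (P/(εσA))^(1/4) = (4.340/(0.791×5.670×10⁻⁸×2.16481×10⁻³))^(1/4) = 460 K.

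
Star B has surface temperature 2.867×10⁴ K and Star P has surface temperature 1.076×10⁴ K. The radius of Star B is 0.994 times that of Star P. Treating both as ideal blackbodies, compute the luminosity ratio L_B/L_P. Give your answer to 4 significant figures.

L ∝ R²T⁴, so L_B/L_P = (R_B/R_P)²(T_B/T_P)⁴ = (0.994)² × (2.867×10⁴/1.076×10⁴)⁴ = 0.988036 × 50.4036 = 49.80.

L_B/L_P ≈ 49.80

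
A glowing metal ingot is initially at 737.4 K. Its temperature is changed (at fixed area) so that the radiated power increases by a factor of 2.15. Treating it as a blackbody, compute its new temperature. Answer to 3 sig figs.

P ∝ T⁴, so T₂/T₁ = (P₂/P₁)^(1/4) = (2.15)^(1/4) = 1.21090.
T₂ = 737.4 × 1.21090 = 893 K.

T₂ ≈ 893 K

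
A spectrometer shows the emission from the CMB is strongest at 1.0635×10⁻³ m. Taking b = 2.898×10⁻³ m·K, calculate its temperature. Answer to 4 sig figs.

Wien's law gives T = b/λ_max = (2.898×10⁻³ m·K)/(1.0635×10⁻³ m) = 2.725 K.

T ≈ 2.725 K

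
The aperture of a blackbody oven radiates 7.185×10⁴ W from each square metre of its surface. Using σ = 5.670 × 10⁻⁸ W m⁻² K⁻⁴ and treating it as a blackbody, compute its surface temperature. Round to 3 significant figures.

T ≈ 1.06×10³ K

I = σT⁴, so T = (I/σ)^(1/4) = (7.185×10⁴/(5.670×10⁻⁸))^(1/4) = 1.06×10³ K.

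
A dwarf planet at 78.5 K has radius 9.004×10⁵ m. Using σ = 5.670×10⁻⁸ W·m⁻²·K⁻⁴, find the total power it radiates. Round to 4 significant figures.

P ≈ 2.194×10¹³ W

Surface area A = 4πR² = 4π(9.004×10⁵ m)² = 1.01878×10¹³ m².
P = σAT⁴ = 5.670×10⁻⁸ × 1.01878×10¹³ × (78.5)⁴ = 2.194×10¹³ W.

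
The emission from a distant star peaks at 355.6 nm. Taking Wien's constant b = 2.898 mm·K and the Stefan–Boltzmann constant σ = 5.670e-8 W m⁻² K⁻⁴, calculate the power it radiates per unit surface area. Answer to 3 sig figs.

I ≈ 2.50×10⁸ W/m²

Wien's law: T = b/λ_max = 2.898×10⁻³/3.556×10⁻⁷ = 8149.61 K.
Then I = σT⁴ = 5.670×10⁻⁸×(8149.61)⁴ = 2.50×10⁸ W/m².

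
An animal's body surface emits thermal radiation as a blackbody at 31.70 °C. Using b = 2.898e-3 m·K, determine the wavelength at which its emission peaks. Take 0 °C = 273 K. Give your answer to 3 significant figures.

λ_max ≈ 9.51 μm

T = 31.70 °C + 273 = 304.70 K.
Wien's displacement law: λ_max = b/T = (2.898×10⁻³ m·K)/(304.70 K) = 9.511×10⁻⁶ m.
That is 9.51 μm, in the infrared range.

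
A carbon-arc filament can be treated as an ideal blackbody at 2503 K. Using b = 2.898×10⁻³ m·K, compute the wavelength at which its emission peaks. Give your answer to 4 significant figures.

Wien's displacement law: λ_max = b/T = (2.898×10⁻³ m·K)/(2503 K) = 1.1578×10⁻⁶ m.
That is 1158 nm, in the infrared range.

λ_max ≈ 1158 nm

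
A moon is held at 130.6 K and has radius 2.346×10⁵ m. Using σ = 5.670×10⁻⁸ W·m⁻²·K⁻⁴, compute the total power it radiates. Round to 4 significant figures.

P ≈ 1.141×10¹³ W

Surface area A = 4πR² = 4π(2.346×10⁵ m)² = 6.91617×10¹¹ m².
P = σAT⁴ = 5.670×10⁻⁸ × 6.91617×10¹¹ × (130.6)⁴ = 1.141×10¹³ W.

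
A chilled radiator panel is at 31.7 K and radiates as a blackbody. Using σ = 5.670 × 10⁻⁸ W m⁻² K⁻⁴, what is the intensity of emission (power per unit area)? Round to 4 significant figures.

Stefan–Boltzmann: I = σT⁴ = 5.670×10⁻⁸ × (31.7)⁴ = 0.05726 W/m².

I ≈ 0.05726 W/m²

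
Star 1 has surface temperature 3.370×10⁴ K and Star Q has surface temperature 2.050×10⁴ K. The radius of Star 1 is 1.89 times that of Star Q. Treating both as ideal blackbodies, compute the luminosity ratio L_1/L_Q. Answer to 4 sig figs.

L ∝ R²T⁴, so L_1/L_Q = (R_1/R_Q)²(T_1/T_Q)⁴ = (1.89)² × (3.370×10⁴/2.050×10⁴)⁴ = 3.5721 × 7.30305 = 26.09.

L_1/L_Q ≈ 26.09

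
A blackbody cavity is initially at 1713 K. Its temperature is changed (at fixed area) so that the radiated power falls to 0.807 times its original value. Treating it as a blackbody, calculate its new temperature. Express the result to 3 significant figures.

P ∝ T⁴, so T₂/T₁ = (P₂/P₁)^(1/4) = (0.807)^(1/4) = 0.947804.
T₂ = 1713 × 0.947804 = 1.62×10³ K.

T₂ ≈ 1.62×10³ K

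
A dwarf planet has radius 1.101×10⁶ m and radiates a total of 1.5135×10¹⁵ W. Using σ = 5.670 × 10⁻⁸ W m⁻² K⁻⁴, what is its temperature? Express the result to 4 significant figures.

Surface area A = 4πR² = 4π(1.101×10⁶ m)² = 1.52330×10¹³ m².
P = σAT⁴ ⇒ T = (P/(σA))^(1/4) = (1.5135×10¹⁵/(5.670×10⁻⁸×1.52330×10¹³))^(1/4) = 204.6 K.

T ≈ 204.6 K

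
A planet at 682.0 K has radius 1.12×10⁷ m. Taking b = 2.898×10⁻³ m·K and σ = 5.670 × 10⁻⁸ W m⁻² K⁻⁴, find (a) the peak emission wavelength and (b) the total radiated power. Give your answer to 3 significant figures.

λ_max ≈ 4.25 μm; P ≈ 1.93×10¹⁹ W

(a) λ_max = b/T = 2.898×10⁻³/682.0 = 4.249×10⁻⁶ m = 4.25 μm.
Surface area A = 4πR² = 4π(1.12×10⁷ m)² = 1.57633×10¹⁵ m².
(b) P = σAT⁴ = 5.670×10⁻⁸×1.57633×10¹⁵×(682.0)⁴ = 1.93×10¹⁹ W.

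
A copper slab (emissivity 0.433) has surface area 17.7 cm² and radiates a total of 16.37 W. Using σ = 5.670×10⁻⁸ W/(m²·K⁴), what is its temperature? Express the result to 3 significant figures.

Area A = 17.7 cm² = 1.77×10⁻³ m².
P = εσAT⁴ ⇒ T = (P/(εσA))^(1/4) = (16.37/(0.433×5.670×10⁻⁸×1.77×10⁻³))^(1/4) = 783 K.

T ≈ 783 K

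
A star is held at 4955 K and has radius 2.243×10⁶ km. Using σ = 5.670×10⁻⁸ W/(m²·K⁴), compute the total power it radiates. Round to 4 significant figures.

P ≈ 2.161×10²⁷ W

Surface area A = 4πR² = 4π(2.243×10⁹ m)² = 6.32220×10¹⁹ m².
P = σAT⁴ = 5.670×10⁻⁸ × 6.32220×10¹⁹ × (4955)⁴ = 2.161×10²⁷ W.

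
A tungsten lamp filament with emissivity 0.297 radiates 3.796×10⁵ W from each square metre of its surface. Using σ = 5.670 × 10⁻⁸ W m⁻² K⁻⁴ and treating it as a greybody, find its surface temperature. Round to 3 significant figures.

I = εσT⁴, so T = (I/εσ)^(1/4) = (3.796×10⁵/(0.297×5.670×10⁻⁸))^(1/4) = 2.18×10³ K.

T ≈ 2.18×10³ K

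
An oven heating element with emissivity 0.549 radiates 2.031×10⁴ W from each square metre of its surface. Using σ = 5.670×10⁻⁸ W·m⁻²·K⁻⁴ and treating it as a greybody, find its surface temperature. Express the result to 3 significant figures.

I = εσT⁴, so T = (I/εσ)^(1/4) = (2.031×10⁴/(0.549×5.670×10⁻⁸))^(1/4) = 899 K.

T ≈ 899 K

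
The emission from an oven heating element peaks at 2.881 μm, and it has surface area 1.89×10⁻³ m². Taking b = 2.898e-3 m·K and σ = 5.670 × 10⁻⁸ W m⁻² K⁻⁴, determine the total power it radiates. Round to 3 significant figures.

Wien's law: T = b/λ_max = 2.898×10⁻³/2.881×10⁻⁶ = 1005.90 K.
Area A = 1.89×10⁻³ m².
Then P = σAT⁴ = 5.670×10⁻⁸×1.89×10⁻³×(1005.90)⁴ = 110 W.

P ≈ 110 W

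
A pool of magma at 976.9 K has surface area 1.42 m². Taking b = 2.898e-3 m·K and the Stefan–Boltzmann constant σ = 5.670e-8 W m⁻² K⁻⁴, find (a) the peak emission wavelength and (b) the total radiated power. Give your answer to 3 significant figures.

(a) λ_max = b/T = 2.898×10⁻³/976.9 = 2.967×10⁻⁶ m = 2.97×10³ nm.
Area A = 1.42 m².
(b) P = σAT⁴ = 5.670×10⁻⁸×1.42×(976.9)⁴ = 7.33×10⁴ W.

λ_max ≈ 2.97×10³ nm; P ≈ 7.33×10⁴ W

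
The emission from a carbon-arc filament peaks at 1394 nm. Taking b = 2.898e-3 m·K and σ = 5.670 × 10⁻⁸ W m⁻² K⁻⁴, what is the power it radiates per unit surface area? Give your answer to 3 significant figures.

I ≈ 1.06×10⁶ W/m²

Wien's law: T = b/λ_max = 2.898×10⁻³/1.394×10⁻⁶ = 2078.91 K.
Then I = σT⁴ = 5.670×10⁻⁸×(2078.91)⁴ = 1.06×10⁶ W/m².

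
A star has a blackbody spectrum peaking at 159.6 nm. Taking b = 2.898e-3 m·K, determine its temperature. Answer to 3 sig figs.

T ≈ 1.82×10⁴ K

Wien's law gives T = b/λ_max = (2.898×10⁻³ m·K)/(1.596×10⁻⁷ m) = 1.82×10⁴ K.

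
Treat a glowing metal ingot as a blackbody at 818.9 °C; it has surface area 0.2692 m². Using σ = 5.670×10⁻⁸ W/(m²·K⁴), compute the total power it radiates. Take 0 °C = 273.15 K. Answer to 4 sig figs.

P ≈ 2.171×10⁴ W

T = 818.9 °C + 273.15 = 1092.05 K.
Area A = 0.2692 m².
P = σAT⁴ = 5.670×10⁻⁸ × 0.2692 × (1092.05)⁴ = 2.171×10⁴ W.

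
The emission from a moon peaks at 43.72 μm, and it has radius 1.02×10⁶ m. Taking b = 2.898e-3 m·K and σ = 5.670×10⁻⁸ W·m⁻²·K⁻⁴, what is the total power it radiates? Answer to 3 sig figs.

P ≈ 1.43×10¹³ W

Wien's law: T = b/λ_max = 2.898×10⁻³/4.372×10⁻⁵ = 66.2855 K.
Surface area A = 4πR² = 4π(1.02×10⁶ m)² = 1.30741×10¹³ m².
Then P = σAT⁴ = 5.670×10⁻⁸×1.30741×10¹³×(66.2855)⁴ = 1.43×10¹³ W.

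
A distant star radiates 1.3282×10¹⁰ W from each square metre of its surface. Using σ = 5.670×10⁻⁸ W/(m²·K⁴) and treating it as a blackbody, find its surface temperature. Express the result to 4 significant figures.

T ≈ 2.200×10⁴ K

I = σT⁴, so T = (I/σ)^(1/4) = (1.3282×10¹⁰/(5.670×10⁻⁸))^(1/4) = 2.200×10⁴ K.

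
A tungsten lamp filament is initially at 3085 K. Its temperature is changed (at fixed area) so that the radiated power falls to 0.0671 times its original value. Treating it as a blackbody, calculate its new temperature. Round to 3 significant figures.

P ∝ T⁴, so T₂/T₁ = (P₂/P₁)^(1/4) = (0.0671)^(1/4) = 0.508956.
T₂ = 3085 × 0.508956 = 1.57×10³ K.

T₂ ≈ 1.57×10³ K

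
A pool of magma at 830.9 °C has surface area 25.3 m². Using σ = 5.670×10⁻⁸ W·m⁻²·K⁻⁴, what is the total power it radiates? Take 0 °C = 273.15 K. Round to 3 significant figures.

T = 830.9 °C + 273.15 = 1104.05 K.
Area A = 25.3 m².
P = σAT⁴ = 5.670×10⁻⁸ × 25.3 × (1104.05)⁴ = 2.13×10⁶ W.

P ≈ 2.13×10⁶ W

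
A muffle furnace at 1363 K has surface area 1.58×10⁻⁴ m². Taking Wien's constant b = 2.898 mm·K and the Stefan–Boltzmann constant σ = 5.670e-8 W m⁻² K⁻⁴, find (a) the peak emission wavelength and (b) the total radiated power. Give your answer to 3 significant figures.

(a) λ_max = b/T = 2.898×10⁻³/1363 = 2.126×10⁻⁶ m = 2.13 μm.
Area A = 1.58×10⁻⁴ m².
(b) P = σAT⁴ = 5.670×10⁻⁸×1.58×10⁻⁴×(1363)⁴ = 30.9 W.

λ_max ≈ 2.13 μm; P ≈ 30.9 W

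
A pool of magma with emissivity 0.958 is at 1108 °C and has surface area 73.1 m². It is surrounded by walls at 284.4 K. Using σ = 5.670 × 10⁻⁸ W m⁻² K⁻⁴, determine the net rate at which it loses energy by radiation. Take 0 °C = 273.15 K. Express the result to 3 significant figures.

Net loss ≈ 1.44×10⁷ W

T = 1108 °C + 273.15 = 1381.15 K.
Area A = 73.1 m².
Net radiated power P_net = εσA(T⁴ − T₀⁴) = 0.958×5.670×10⁻⁸×73.1×(1381.15⁴ − 284.4⁴).
T⁴ − T₀⁴ = 3.63884×10¹² − 6.54212×10⁹ = 3.63230×10¹² K⁴, so P_net = 1.44×10⁷ W.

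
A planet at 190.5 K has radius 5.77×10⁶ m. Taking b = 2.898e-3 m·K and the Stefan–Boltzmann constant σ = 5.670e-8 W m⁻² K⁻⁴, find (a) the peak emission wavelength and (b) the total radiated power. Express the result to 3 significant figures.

λ_max ≈ 15.2 μm; P ≈ 3.12×10¹⁶ W

(a) λ_max = b/T = 2.898×10⁻³/190.5 = 1.521×10⁻⁵ m = 15.2 μm.
Surface area A = 4πR² = 4π(5.77×10⁶ m)² = 4.18371×10¹⁴ m².
(b) P = σAT⁴ = 5.670×10⁻⁸×4.18371×10¹⁴×(190.5)⁴ = 3.12×10¹⁶ W.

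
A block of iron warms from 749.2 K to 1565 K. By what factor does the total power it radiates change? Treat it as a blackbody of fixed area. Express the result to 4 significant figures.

P ∝ T⁴, so P₂/P₁ = (T₂/T₁)⁴ = (1565/749.2)⁴ = (2.08889)⁴ = 19.04.

P₂/P₁ ≈ 19.04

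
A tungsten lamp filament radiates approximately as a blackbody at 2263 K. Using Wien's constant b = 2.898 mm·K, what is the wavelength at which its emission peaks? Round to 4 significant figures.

Wien's displacement law: λ_max = b/T = (2.898×10⁻³ m·K)/(2263 K) = 1.2806×10⁻⁶ m.
That is 1281 nm, in the infrared range.

λ_max ≈ 1281 nm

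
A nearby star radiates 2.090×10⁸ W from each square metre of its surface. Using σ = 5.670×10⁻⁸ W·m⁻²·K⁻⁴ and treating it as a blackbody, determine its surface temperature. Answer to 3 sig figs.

T ≈ 7.79×10³ K

I = σT⁴, so T = (I/σ)^(1/4) = (2.090×10⁸/(5.670×10⁻⁸))^(1/4) = 7.79×10³ K.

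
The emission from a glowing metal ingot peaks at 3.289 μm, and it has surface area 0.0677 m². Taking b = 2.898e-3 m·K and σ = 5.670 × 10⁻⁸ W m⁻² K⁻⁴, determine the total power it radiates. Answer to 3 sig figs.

Wien's law: T = b/λ_max = 2.898×10⁻³/3.289×10⁻⁶ = 881.119 K.
Area A = 0.0677 m².
Then P = σAT⁴ = 5.670×10⁻⁸×0.0677×(881.119)⁴ = 2.31×10³ W.

P ≈ 2.31×10³ W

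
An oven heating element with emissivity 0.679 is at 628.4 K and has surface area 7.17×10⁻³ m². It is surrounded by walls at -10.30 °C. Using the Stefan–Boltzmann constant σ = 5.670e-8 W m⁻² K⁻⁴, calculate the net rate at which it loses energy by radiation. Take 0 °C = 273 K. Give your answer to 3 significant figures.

Net loss ≈ 41.7 W

Surroundings: T = -10.30 °C + 273 = 262.70 K.
Area A = 7.17×10⁻³ m².
Net radiated power P_net = εσA(T⁴ − T₀⁴) = 0.679×5.670×10⁻⁸×7.17×10⁻³×(628.4⁴ − 262.70⁴).
T⁴ − T₀⁴ = 1.55935×10¹¹ − 4.76256×10⁹ = 1.51172×10¹¹ K⁴, so P_net = 41.7 W.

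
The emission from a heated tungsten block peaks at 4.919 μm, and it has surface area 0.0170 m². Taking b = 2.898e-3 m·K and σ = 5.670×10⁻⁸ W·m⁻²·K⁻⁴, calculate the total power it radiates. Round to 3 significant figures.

P ≈ 116 W

Wien's law: T = b/λ_max = 2.898×10⁻³/4.919×10⁻⁶ = 589.144 K.
Area A = 0.0170 m².
Then P = σAT⁴ = 5.670×10⁻⁸×0.0170×(589.144)⁴ = 116 W.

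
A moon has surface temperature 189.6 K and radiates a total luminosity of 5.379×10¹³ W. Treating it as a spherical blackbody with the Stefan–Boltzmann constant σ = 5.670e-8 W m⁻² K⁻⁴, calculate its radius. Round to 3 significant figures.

L = 4πR²σT⁴ ⇒ R = √(L/(4πσT⁴)).
σT⁴ = 73.2717 W/m², so R = √(5.379×10¹³/(4π×73.2717)) = 2.42×10⁵ m.

R ≈ 2.42×10⁵ m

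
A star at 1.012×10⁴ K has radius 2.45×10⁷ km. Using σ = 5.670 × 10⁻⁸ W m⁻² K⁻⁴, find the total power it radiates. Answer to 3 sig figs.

Surface area A = 4πR² = 4π(2.45×10¹⁰ m)² = 7.54296×10²¹ m².
P = σAT⁴ = 5.670×10⁻⁸ × 7.54296×10²¹ × (1.012×10⁴)⁴ = 4.49×10³⁰ W.

P ≈ 4.49×10³⁰ W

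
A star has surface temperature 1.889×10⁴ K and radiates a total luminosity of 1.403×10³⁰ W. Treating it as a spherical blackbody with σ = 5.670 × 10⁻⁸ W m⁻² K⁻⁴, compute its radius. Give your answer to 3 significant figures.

L = 4πR²σT⁴ ⇒ R = √(L/(4πσT⁴)).
σT⁴ = 7.21956×10⁹ W/m², so R = √(1.403×10³⁰/(4π×7.21956×10⁹)) = 3.93×10⁹ m.

R ≈ 3.93×10⁹ m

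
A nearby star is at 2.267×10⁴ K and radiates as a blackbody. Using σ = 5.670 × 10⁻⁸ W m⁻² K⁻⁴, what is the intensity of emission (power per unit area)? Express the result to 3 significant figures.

Stefan–Boltzmann: I = σT⁴ = 5.670×10⁻⁸ × (2.267×10⁴)⁴ = 1.50×10¹⁰ W/m².

I ≈ 1.50×10¹⁰ W/m²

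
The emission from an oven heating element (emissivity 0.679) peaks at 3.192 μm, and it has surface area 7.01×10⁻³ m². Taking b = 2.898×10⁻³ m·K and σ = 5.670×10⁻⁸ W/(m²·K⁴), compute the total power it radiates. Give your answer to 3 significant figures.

P ≈ 183 W

Wien's law: T = b/λ_max = 2.898×10⁻³/3.192×10⁻⁶ = 907.895 K.
Area A = 7.01×10⁻³ m².
Then P = εσAT⁴ = 0.679×5.670×10⁻⁸×7.01×10⁻³×(907.895)⁴ = 183 W.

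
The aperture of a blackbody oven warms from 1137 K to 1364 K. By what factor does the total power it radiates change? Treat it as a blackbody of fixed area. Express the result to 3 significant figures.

P ∝ T⁴, so P₂/P₁ = (T₂/T₁)⁴ = (1364/1137)⁴ = (1.19965)⁴ = 2.07.

P₂/P₁ ≈ 2.07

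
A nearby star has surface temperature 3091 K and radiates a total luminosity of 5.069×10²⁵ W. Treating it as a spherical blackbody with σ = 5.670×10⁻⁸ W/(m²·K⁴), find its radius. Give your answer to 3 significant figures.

R ≈ 8.83×10⁸ m

L = 4πR²σT⁴ ⇒ R = √(L/(4πσT⁴)).
σT⁴ = 5.17582×10⁶ W/m², so R = √(5.069×10²⁵/(4π×5.17582×10⁶)) = 8.83×10⁸ m.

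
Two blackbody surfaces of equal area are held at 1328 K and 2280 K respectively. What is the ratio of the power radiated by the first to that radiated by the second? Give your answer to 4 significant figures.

With equal areas, P₁/P₂ = (T₁/T₂)⁴ = (1328/2280)⁴ = 0.1151.

P₁/P₂ ≈ 0.1151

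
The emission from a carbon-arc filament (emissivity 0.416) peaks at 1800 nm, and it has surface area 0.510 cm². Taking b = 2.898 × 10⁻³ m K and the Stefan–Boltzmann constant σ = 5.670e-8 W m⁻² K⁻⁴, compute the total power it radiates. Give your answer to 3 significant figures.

Wien's law: T = b/λ_max = 2.898×10⁻³/1.800×10⁻⁶ = 1610.00 K.
Area A = 0.510 cm² = 5.10×10⁻⁵ m².
Then P = εσAT⁴ = 0.416×5.670×10⁻⁸×5.10×10⁻⁵×(1610.00)⁴ = 8.08 W.

P ≈ 8.08 W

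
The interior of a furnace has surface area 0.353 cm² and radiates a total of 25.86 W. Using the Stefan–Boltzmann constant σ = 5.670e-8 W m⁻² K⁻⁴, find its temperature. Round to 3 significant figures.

T ≈ 1.90×10³ K

Area A = 0.353 cm² = 3.53×10⁻⁵ m².
P = σAT⁴ ⇒ T = (P/(σA))^(1/4) = (25.86/(5.670×10⁻⁸×3.53×10⁻⁵))^(1/4) = 1.90×10³ K.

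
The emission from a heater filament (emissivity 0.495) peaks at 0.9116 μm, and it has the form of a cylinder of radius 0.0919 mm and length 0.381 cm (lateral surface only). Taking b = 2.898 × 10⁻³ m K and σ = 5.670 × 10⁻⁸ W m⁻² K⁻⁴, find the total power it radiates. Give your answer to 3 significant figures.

Wien's law: T = b/λ_max = 2.898×10⁻³/9.116×10⁻⁷ = 3179.03 K.
Lateral area A = 2πrL = 2π×9.19×10⁻⁵×3.81×10⁻³ = 2.19999×10⁻⁶ m².
Then P = εσAT⁴ = 0.495×5.670×10⁻⁸×2.19999×10⁻⁶×(3179.03)⁴ = 6.31 W.

P ≈ 6.31 W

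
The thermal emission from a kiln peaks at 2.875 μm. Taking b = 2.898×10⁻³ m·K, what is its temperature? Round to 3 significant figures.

T ≈ 1.01×10³ K

Wien's law gives T = b/λ_max = (2.898×10⁻³ m·K)/(2.875×10⁻⁶ m) = 1.01×10³ K.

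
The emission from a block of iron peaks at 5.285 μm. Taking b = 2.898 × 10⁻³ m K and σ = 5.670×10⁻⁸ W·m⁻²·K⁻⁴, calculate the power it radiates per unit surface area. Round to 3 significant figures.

Wien's law: T = b/λ_max = 2.898×10⁻³/5.285×10⁻⁶ = 548.344 K.
Then I = σT⁴ = 5.670×10⁻⁸×(548.344)⁴ = 5.13×10³ W/m².

I ≈ 5.13×10³ W/m²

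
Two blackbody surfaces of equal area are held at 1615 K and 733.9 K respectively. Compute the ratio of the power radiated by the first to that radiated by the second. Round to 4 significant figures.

With equal areas, P₁/P₂ = (T₁/T₂)⁴ = (1615/733.9)⁴ = 23.45.

P₁/P₂ ≈ 23.45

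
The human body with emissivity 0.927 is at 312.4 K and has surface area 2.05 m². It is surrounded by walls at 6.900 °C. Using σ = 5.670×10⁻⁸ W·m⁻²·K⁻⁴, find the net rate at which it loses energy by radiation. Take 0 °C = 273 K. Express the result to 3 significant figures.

Surroundings: T = 6.900 °C + 273 = 279.900 K.
Area A = 2.05 m².
Net radiated power P_net = εσA(T⁴ − T₀⁴) = 0.927×5.670×10⁻⁸×2.05×(312.4⁴ − 279.900⁴).
T⁴ − T₀⁴ = 9.52454×10⁹ − 6.13778×10⁹ = 3.38676×10⁹ K⁴, so P_net = 365 W.

Net loss ≈ 365 W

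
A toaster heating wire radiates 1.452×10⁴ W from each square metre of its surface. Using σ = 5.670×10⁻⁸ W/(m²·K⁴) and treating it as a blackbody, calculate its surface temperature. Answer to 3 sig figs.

I = σT⁴, so T = (I/σ)^(1/4) = (1.452×10⁴/(5.670×10⁻⁸))^(1/4) = 711 K.

T ≈ 711 K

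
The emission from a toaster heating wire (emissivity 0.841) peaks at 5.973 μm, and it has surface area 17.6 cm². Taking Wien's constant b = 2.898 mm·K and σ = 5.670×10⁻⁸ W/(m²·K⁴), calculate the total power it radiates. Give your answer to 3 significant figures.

Wien's law: T = b/λ_max = 2.898×10⁻³/5.973×10⁻⁶ = 485.183 K.
Area A = 17.6 cm² = 1.76×10⁻³ m².
Then P = εσAT⁴ = 0.841×5.670×10⁻⁸×1.76×10⁻³×(485.183)⁴ = 4.65 W.

P ≈ 4.65 W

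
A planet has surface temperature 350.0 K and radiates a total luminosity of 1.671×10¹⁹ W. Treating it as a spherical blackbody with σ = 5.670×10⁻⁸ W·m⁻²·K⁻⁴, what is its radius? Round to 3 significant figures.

R ≈ 3.95×10⁷ m

L = 4πR²σT⁴ ⇒ R = √(L/(4πσT⁴)).
σT⁴ = 850.854 W/m², so R = √(1.671×10¹⁹/(4π×850.854)) = 3.95×10⁷ m.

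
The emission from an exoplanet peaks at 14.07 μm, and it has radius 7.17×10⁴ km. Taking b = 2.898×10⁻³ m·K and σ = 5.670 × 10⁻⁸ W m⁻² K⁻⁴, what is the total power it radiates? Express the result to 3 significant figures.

Wien's law: T = b/λ_max = 2.898×10⁻³/1.407×10⁻⁵ = 205.970 K.
Surface area A = 4πR² = 4π(7.17×10⁷ m)² = 6.46023×10¹⁶ m².
Then P = σAT⁴ = 5.670×10⁻⁸×6.46023×10¹⁶×(205.970)⁴ = 6.59×10¹⁸ W.

P ≈ 6.59×10¹⁸ W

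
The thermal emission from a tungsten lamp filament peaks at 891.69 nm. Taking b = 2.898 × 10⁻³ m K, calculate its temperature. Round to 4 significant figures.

T ≈ 3250 K

Wien's law gives T = b/λ_max = (2.898×10⁻³ m·K)/(8.9169×10⁻⁷ m) = 3250 K.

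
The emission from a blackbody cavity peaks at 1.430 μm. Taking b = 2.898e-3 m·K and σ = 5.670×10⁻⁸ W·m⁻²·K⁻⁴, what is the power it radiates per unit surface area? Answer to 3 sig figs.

Wien's law: T = b/λ_max = 2.898×10⁻³/1.430×10⁻⁶ = 2026.57 K.
Then I = σT⁴ = 5.670×10⁻⁸×(2026.57)⁴ = 9.56×10⁵ W/m².

I ≈ 9.56×10⁵ W/m²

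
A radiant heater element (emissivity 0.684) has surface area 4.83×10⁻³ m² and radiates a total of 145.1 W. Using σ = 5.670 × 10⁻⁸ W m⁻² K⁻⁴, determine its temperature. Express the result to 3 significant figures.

T ≈ 938 K

Area A = 4.83×10⁻³ m².
P = εσAT⁴ ⇒ T = (P/(εσA))^(1/4) = (145.1/(0.684×5.670×10⁻⁸×4.83×10⁻³))^(1/4) = 938 K.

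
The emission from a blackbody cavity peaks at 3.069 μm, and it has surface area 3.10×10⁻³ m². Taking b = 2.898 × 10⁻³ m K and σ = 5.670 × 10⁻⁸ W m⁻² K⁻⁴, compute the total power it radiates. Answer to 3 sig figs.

Wien's law: T = b/λ_max = 2.898×10⁻³/3.069×10⁻⁶ = 944.282 K.
Area A = 3.10×10⁻³ m².
Then P = σAT⁴ = 5.670×10⁻⁸×3.10×10⁻³×(944.282)⁴ = 140 W.

P ≈ 140 W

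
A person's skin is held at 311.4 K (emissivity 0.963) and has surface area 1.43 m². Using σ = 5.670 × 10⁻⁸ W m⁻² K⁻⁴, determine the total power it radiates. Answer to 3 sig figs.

Area A = 1.43 m².
P = εσAT⁴ = 0.963 × 5.670×10⁻⁸ × 1.43 × (311.4)⁴ = 734 W.

P ≈ 734 W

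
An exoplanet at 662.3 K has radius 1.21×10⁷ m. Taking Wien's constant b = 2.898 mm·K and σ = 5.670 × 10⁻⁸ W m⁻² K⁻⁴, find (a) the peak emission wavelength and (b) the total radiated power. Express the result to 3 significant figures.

λ_max ≈ 4.38 μm; P ≈ 2.01×10¹⁹ W

(a) λ_max = b/T = 2.898×10⁻³/662.3 = 4.376×10⁻⁶ m = 4.38 μm.
Surface area A = 4πR² = 4π(1.21×10⁷ m)² = 1.83984×10¹⁵ m².
(b) P = σAT⁴ = 5.670×10⁻⁸×1.83984×10¹⁵×(662.3)⁴ = 2.01×10¹⁹ W.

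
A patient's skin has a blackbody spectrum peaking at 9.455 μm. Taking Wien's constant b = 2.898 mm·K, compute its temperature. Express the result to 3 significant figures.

T ≈ 307 K

Wien's law gives T = b/λ_max = (2.898×10⁻³ m·K)/(9.455×10⁻⁶ m) = 307 K.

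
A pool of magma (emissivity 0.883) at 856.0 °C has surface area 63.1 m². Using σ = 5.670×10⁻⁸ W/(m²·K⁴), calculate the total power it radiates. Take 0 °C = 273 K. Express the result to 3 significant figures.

T = 856.0 °C + 273 = 1129.0 K.
Area A = 63.1 m².
P = εσAT⁴ = 0.883 × 5.670×10⁻⁸ × 63.1 × (1129.0)⁴ = 5.13×10⁶ W.

P ≈ 5.13×10⁶ W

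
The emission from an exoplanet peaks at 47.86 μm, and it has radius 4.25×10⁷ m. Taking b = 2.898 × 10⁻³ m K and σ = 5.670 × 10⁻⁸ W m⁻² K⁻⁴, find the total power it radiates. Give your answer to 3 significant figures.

P ≈ 1.73×10¹⁶ W

Wien's law: T = b/λ_max = 2.898×10⁻³/4.786×10⁻⁵ = 60.5516 K.
Surface area A = 4πR² = 4π(4.25×10⁷ m)² = 2.26980×10¹⁶ m².
Then P = σAT⁴ = 5.670×10⁻⁸×2.26980×10¹⁶×(60.5516)⁴ = 1.73×10¹⁶ W.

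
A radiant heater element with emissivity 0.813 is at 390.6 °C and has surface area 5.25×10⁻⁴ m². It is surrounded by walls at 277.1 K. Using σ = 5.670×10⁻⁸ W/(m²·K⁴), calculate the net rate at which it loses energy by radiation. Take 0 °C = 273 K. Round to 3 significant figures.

Net loss ≈ 4.55 W

T = 390.6 °C + 273 = 663.6 K.
Area A = 5.25×10⁻⁴ m².
Net radiated power P_net = εσA(T⁴ − T₀⁴) = 0.813×5.670×10⁻⁸×5.25×10⁻⁴×(663.6⁴ − 277.1⁴).
T⁴ − T₀⁴ = 1.93921×10¹¹ − 5.89585×10⁹ = 1.88025×10¹¹ K⁴, so P_net = 4.55 W.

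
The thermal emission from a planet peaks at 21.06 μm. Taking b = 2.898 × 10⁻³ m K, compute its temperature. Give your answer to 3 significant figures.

T ≈ 138 K

Wien's law gives T = b/λ_max = (2.898×10⁻³ m·K)/(2.106×10⁻⁵ m) = 138 K.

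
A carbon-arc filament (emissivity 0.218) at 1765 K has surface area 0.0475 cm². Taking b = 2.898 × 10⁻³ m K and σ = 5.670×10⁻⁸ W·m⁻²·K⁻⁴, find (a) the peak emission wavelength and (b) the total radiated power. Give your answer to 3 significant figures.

λ_max ≈ 1.64 μm; P ≈ 0.570 W

(a) λ_max = b/T = 2.898×10⁻³/1765 = 1.642×10⁻⁶ m = 1.64 μm.
Area A = 0.0475 cm² = 4.75×10⁻⁶ m².
(b) P = εσAT⁴ = 0.218×5.670×10⁻⁸×4.75×10⁻⁶×(1765)⁴ = 0.570 W.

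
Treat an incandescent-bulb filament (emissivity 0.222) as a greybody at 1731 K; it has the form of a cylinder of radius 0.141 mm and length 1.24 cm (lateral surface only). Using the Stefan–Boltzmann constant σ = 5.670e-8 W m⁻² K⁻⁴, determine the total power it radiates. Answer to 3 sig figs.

Lateral area A = 2πrL = 2π×1.41×10⁻⁴×0.0124 = 1.09855×10⁻⁵ m².
P = εσAT⁴ = 0.222 × 5.670×10⁻⁸ × 1.09855×10⁻⁵ × (1731)⁴ = 1.24 W.

P ≈ 1.24 W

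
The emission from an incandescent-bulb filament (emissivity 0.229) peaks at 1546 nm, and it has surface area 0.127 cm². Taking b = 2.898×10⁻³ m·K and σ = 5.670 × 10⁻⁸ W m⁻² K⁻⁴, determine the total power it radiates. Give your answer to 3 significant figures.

Wien's law: T = b/λ_max = 2.898×10⁻³/1.546×10⁻⁶ = 1874.51 K.
Area A = 0.127 cm² = 1.27×10⁻⁵ m².
Then P = εσAT⁴ = 0.229×5.670×10⁻⁸×1.27×10⁻⁵×(1874.51)⁴ = 2.04 W.

P ≈ 2.04 W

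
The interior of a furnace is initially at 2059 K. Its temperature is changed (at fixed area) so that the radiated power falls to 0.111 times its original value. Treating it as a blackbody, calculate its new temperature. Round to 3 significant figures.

P ∝ T⁴, so T₂/T₁ = (P₂/P₁)^(1/4) = (0.111)^(1/4) = 0.577206.
T₂ = 2059 × 0.577206 = 1.19×10³ K.

T₂ ≈ 1.19×10³ K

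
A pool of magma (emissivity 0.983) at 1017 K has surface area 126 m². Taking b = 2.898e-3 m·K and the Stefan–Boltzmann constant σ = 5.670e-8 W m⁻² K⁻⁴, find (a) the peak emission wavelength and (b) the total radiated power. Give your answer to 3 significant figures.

(a) λ_max = b/T = 2.898×10⁻³/1017 = 2.850×10⁻⁶ m = 2.85×10³ nm.
Area A = 126 m².
(b) P = εσAT⁴ = 0.983×5.670×10⁻⁸×126×(1017)⁴ = 7.51×10⁶ W.

λ_max ≈ 2.85×10³ nm; P ≈ 7.51×10⁶ W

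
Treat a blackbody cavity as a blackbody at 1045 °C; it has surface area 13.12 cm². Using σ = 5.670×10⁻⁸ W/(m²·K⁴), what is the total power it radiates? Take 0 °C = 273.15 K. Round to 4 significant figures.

P ≈ 224.6 W

T = 1045 °C + 273.15 = 1318.15 K.
Area A = 13.12 cm² = 1.312×10⁻³ m².
P = σAT⁴ = 5.670×10⁻⁸ × 1.312×10⁻³ × (1318.15)⁴ = 224.6 W.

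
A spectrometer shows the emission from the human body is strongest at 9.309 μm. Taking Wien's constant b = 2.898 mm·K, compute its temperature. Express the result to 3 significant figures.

Wien's law gives T = b/λ_max = (2.898×10⁻³ m·K)/(9.309×10⁻⁶ m) = 311 K.

T ≈ 311 K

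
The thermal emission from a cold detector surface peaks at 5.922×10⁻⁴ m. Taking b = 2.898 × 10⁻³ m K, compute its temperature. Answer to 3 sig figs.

Wien's law gives T = b/λ_max = (2.898×10⁻³ m·K)/(5.922×10⁻⁴ m) = 4.89 K.

T ≈ 4.89 K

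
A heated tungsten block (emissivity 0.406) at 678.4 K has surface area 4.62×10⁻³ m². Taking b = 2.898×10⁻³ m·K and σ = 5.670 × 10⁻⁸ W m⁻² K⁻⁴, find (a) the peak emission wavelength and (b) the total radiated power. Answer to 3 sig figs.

λ_max ≈ 4.27 μm; P ≈ 22.5 W

(a) λ_max = b/T = 2.898×10⁻³/678.4 = 4.272×10⁻⁶ m = 4.27 μm.
Area A = 4.62×10⁻³ m².
(b) P = εσAT⁴ = 0.406×5.670×10⁻⁸×4.62×10⁻³×(678.4)⁴ = 22.5 W.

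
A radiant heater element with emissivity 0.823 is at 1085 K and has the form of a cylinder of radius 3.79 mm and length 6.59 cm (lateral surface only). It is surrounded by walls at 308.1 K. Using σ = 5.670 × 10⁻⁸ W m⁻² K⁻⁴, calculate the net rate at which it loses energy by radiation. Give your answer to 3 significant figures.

Lateral area A = 2πrL = 2π×3.79×10⁻³×0.0659 = 1.56929×10⁻³ m².
Net radiated power P_net = εσA(T⁴ − T₀⁴) = 0.823×5.670×10⁻⁸×1.56929×10⁻³×(1085⁴ − 308.1⁴).
T⁴ − T₀⁴ = 1.38586×10¹² − 9.01087×10⁹ = 1.37685×10¹² K⁴, so P_net = 101 W.

Net loss ≈ 101 W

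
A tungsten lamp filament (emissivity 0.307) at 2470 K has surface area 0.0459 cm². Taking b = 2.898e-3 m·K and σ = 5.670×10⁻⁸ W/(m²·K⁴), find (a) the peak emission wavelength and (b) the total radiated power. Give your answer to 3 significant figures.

(a) λ_max = b/T = 2.898×10⁻³/2470 = 1.173×10⁻⁶ m = 1.17 μm.
Area A = 0.0459 cm² = 4.59×10⁻⁶ m².
(b) P = εσAT⁴ = 0.307×5.670×10⁻⁸×4.59×10⁻⁶×(2470)⁴ = 2.97 W.

λ_max ≈ 1.17 μm; P ≈ 2.97 W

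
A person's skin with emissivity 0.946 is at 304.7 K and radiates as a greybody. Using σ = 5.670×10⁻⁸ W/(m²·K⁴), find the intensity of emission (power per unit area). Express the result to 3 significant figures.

Stefan–Boltzmann: I = εσT⁴ = 0.946 × 5.670×10⁻⁸ × (304.7)⁴ = 462 W/m².

I ≈ 462 W/m²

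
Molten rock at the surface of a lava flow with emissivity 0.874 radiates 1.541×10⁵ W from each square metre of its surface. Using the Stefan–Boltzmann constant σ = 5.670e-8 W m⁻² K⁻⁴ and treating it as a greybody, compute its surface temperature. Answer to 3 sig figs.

I = εσT⁴, so T = (I/εσ)^(1/4) = (1.541×10⁵/(0.874×5.670×10⁻⁸))^(1/4) = 1.33×10³ K.

T ≈ 1.33×10³ K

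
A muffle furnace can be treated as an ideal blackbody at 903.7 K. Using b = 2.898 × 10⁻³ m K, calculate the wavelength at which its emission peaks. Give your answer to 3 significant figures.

Wien's displacement law: λ_max = b/T = (2.898×10⁻³ m·K)/(903.7 K) = 3.207×10⁻⁶ m.
That is 3.21 μm, in the infrared range.

λ_max ≈ 3.21 μm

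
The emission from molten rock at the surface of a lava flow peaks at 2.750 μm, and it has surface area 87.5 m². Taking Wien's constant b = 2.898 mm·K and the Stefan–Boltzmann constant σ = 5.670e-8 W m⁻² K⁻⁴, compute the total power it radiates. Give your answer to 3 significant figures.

Wien's law: T = b/λ_max = 2.898×10⁻³/2.750×10⁻⁶ = 1053.82 K.
Area A = 87.5 m².
Then P = σAT⁴ = 5.670×10⁻⁸×87.5×(1053.82)⁴ = 6.12×10⁶ W.

P ≈ 6.12×10⁶ W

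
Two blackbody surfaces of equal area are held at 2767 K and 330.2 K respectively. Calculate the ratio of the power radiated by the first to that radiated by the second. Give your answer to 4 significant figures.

With equal areas, P₁/P₂ = (T₁/T₂)⁴ = (2767/330.2)⁴ = 4931.

P₁/P₂ ≈ 4931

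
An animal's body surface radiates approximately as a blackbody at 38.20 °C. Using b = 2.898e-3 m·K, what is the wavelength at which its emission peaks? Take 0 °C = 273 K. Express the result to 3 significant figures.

T = 38.20 °C + 273 = 311.20 K.
Wien's displacement law: λ_max = b/T = (2.898×10⁻³ m·K)/(311.20 K) = 9.312×10⁻⁶ m.
That is 9.31 μm, in the infrared range.

λ_max ≈ 9.31 μm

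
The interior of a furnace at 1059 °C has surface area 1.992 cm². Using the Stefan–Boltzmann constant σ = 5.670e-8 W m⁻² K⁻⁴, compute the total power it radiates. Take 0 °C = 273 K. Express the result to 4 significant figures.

P ≈ 35.55 W

T = 1059 °C + 273 = 1332 K.
Area A = 1.992 cm² = 1.992×10⁻⁴ m².
P = σAT⁴ = 5.670×10⁻⁸ × 1.992×10⁻⁴ × (1332)⁴ = 35.55 W.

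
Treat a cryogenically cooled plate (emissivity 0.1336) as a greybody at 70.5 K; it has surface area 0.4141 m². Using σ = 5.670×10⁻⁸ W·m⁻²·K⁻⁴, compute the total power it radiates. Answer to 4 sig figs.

P ≈ 0.07749 W

Area A = 0.4141 m².
P = εσAT⁴ = 0.1336 × 5.670×10⁻⁸ × 0.4141 × (70.5)⁴ = 0.07749 W.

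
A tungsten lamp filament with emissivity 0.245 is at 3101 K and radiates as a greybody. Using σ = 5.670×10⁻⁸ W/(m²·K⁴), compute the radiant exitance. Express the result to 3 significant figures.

I ≈ 1.28×10⁶ W/m²

Stefan–Boltzmann: I = εσT⁴ = 0.245 × 5.670×10⁻⁸ × (3101)⁴ = 1.28×10⁶ W/m².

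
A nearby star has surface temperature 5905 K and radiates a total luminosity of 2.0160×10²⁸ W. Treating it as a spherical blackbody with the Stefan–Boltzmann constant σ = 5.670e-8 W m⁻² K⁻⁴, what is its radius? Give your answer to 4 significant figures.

L = 4πR²σT⁴ ⇒ R = √(L/(4πσT⁴)).
σT⁴ = 6.89386×10⁷ W/m², so R = √(2.0160×10²⁸/(4π×6.89386×10⁷)) = 4.824×10⁹ m.

R ≈ 4.824×10⁹ m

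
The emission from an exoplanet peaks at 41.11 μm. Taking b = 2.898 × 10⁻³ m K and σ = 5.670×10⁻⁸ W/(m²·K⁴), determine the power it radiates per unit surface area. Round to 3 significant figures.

Wien's law: T = b/λ_max = 2.898×10⁻³/4.111×10⁻⁵ = 70.4938 K.
Then I = σT⁴ = 5.670×10⁻⁸×(70.4938)⁴ = 1.40 W/m².

I ≈ 1.40 W/m²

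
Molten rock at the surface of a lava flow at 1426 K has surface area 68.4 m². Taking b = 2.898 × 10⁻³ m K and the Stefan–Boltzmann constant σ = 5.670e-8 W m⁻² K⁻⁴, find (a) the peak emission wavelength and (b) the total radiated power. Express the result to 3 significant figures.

λ_max ≈ 2.03×10³ nm; P ≈ 1.60×10⁷ W

(a) λ_max = b/T = 2.898×10⁻³/1426 = 2.032×10⁻⁶ m = 2.03×10³ nm.
Area A = 68.4 m².
(b) P = σAT⁴ = 5.670×10⁻⁸×68.4×(1426)⁴ = 1.60×10⁷ W.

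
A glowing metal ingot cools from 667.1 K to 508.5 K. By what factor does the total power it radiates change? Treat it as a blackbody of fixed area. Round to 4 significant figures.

P₂/P₁ ≈ 0.3376

P ∝ T⁴, so P₂/P₁ = (T₂/T₁)⁴ = (508.5/667.1)⁴ = (0.762255)⁴ = 0.3376.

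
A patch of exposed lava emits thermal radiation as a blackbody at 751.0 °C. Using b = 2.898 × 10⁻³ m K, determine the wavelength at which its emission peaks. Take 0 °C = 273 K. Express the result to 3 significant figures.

T = 751.0 °C + 273 = 1024.0 K.
Wien's displacement law: λ_max = b/T = (2.898×10⁻³ m·K)/(1024.0 K) = 2.830×10⁻⁶ m.
That is 2.83 μm, in the infrared range.

λ_max ≈ 2.83 μm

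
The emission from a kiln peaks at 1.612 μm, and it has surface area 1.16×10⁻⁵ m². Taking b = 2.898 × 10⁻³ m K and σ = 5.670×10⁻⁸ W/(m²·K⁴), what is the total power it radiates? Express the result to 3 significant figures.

Wien's law: T = b/λ_max = 2.898×10⁻³/1.612×10⁻⁶ = 1797.77 K.
Area A = 1.16×10⁻⁵ m².
Then P = σAT⁴ = 5.670×10⁻⁸×1.16×10⁻⁵×(1797.77)⁴ = 6.87 W.

P ≈ 6.87 W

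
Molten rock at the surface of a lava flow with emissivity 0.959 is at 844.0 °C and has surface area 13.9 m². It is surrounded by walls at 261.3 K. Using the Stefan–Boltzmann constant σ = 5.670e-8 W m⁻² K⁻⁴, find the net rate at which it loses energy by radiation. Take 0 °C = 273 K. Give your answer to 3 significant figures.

Net loss ≈ 1.17×10⁶ W

T = 844.0 °C + 273 = 1117.0 K.
Area A = 13.9 m².
Net radiated power P_net = εσA(T⁴ − T₀⁴) = 0.959×5.670×10⁻⁸×13.9×(1117.0⁴ − 261.3⁴).
T⁴ − T₀⁴ = 1.55673×10¹² − 4.66184×10⁹ = 1.55207×10¹² K⁴, so P_net = 1.17×10⁶ W.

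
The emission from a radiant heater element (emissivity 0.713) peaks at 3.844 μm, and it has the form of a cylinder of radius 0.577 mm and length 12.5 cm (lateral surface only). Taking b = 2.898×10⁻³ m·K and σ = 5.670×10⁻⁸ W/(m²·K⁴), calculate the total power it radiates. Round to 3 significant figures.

P ≈ 5.92 W

Wien's law: T = b/λ_max = 2.898×10⁻³/3.844×10⁻⁶ = 753.902 K.
Lateral area A = 2πrL = 2π×5.77×10⁻⁴×0.125 = 4.53175×10⁻⁴ m².
Then P = εσAT⁴ = 0.713×5.670×10⁻⁸×4.53175×10⁻⁴×(753.902)⁴ = 5.92 W.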